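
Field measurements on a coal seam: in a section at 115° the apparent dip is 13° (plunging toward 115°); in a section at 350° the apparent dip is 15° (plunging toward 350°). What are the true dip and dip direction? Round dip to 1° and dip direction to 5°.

true dip 28°, dip direction 050°

Represent each trace as a vector plunging at its apparent dip toward its trend (east-north-up frame): v₁ = (0.883, -0.412, -0.225), v₂ = (-0.168, 0.951, -0.259).
n = v₁ × v₂ = (0.321, 0.266, 0.771) (taken with n_z > 0).
Dip δ = arctan(|n_h|/n_z) = arctan(0.417/0.771) = 28.4°.
Dip direction = azimuth of (n_x, n_y) = atan2(0.321, 0.266) = 50°.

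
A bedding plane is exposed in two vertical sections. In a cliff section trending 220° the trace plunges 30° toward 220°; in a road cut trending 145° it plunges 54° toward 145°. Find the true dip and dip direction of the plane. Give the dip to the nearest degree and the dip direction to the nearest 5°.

Represent each trace as a vector plunging at its apparent dip toward its trend (east-north-up frame): v₁ = (-0.557, -0.663, -0.500), v₂ = (0.337, -0.481, -0.809).
Cross product v₁ × v₂ gives the pole to the plane: n ∝ (0.296, -0.619, 0.492).
tan δ = √(n_x²+n_y²)/n_z = 0.686/0.492, so δ = 54.4°.
The horizontal component of n points toward azimuth atan2(n_x, n_y) = 154°, the dip direction.

true dip 54°, dip direction 155°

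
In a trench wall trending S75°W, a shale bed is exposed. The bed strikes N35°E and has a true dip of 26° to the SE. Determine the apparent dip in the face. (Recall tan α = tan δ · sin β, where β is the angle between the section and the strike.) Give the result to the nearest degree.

17°

The section lies 40° from the strike.
tan α = tan 26° × sin 40° = 0.4877 × 0.6428 = 0.3135
α = arctan(0.3135) = 17.41°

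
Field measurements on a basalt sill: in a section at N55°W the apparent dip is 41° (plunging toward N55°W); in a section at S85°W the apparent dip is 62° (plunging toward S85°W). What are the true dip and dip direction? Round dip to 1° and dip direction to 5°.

Each apparent-dip line lies in the plane. As unit vectors (x east, y north, z up), v₁ plunges 41°→N55°W and v₂ plunges 62°→S85°W.
The plane normal is n = v₁ × v₂ ∝ (-0.409, -0.239, 0.228).
Dip δ = arctan(|n_h|/n_z) = arctan(0.474/0.228) = 64.3°.
Dip direction = azimuth of (n_x, n_y) = atan2(-0.409, -0.239) = 240°.

true dip 64°, dip direction 240°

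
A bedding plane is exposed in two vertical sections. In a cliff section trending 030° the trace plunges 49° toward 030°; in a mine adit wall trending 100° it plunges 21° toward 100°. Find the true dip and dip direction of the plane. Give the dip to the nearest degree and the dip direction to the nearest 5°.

true dip 49°, dip direction 030°

Represent each trace as a vector plunging at its apparent dip toward its trend (east-north-up frame): v₁ = (0.328, 0.568, -0.755), v₂ = (0.919, -0.162, -0.358).
The plane normal is n = v₁ × v₂ ∝ (0.326, 0.576, 0.576).
Dip δ = arctan(|n_h|/n_z) = arctan(0.662/0.576) = 49.0°.
Dip direction = azimuth of (n_x, n_y) = atan2(0.326, 0.576) = 29°.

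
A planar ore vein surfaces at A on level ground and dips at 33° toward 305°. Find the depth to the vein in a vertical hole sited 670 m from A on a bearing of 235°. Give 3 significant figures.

The hole lies 70° from the dip direction, so the down-dip offset is 670 × cos 70° = 229.15 m.
Depth = down-dip offset × tan(dip) = 229.15 × tan 33° = 229.15 × 0.6494
Depth = 148.81 m

149 m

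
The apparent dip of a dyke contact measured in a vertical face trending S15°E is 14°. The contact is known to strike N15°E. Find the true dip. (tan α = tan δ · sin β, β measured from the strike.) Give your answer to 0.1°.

β = acute angle between strike N15°E and section S15°E = 30°.
tan(true dip) = tan 14° / sin 30° = 0.4987
true dip = arctan 0.4987 = 26.50°

26.5°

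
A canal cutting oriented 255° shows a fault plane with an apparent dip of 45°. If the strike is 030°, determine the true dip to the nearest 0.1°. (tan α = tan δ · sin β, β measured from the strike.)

54.7°

The section is 45° from the strike.
tan δ = tan α / sin β = tan 45° / sin 45° = 1.0000 / 0.7071 = 1.4142
δ = arctan(1.4142) = 54.74°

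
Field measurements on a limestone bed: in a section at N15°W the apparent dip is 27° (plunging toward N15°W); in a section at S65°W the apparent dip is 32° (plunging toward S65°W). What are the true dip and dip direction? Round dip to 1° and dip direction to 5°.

The two traces are lines in the plane: v₁ = (sin 345°·cos 27°, cos 345°·cos 27°, −sin 27°), v₂ = (sin 245°·cos 32°, cos 245°·cos 32°, −sin 32°).
Cross product v₁ × v₂ gives the pole to the plane: n ∝ (-0.619, 0.227, 0.744).
tan δ = √(n_x²+n_y²)/n_z = 0.659/0.744, so δ = 41.5°.
Dip direction = atan2(-0.619, 0.227) = 290° (azimuth of n's horizontal projection).

true dip 42°, dip direction 290°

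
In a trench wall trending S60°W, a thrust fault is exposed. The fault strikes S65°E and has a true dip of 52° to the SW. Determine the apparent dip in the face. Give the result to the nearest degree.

The section lies 55° from the strike.
tan α = tan 52° × sin 55° = 1.2799 × 0.8192 = 1.0485
apparent dip = arctan 1.0485 = 46.36°

46°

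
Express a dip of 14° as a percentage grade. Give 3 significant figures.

24.9%

grade % = 100 × tan 14° = 100 × 0.2493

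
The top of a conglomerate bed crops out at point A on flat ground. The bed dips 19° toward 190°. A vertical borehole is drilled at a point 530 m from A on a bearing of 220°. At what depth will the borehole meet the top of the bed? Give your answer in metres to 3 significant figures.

The hole lies 30° from the dip direction, so the down-dip offset is 530 × cos 30° = 458.99 m.
Depth = down-dip offset × tan(dip) = 458.99 × tan 19° = 458.99 × 0.3443
Depth = 158.04 m

158 m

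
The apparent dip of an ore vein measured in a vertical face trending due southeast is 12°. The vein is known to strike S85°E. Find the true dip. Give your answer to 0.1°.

The section is 40° from the strike.
tan δ = tan α / sin β = tan 12° / sin 40° = 0.2126 / 0.6428 = 0.3307
true dip = arctan 0.3307 = 18.30°

18.3°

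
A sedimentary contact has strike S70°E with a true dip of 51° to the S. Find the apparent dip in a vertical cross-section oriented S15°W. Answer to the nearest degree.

Angle between strike (S70°E) and section (S15°W): β = 85°.
tan(apparent dip) = tan 51° · sin 85° = 1.2302
apparent dip = arctan 1.2302 = 50.89°

51°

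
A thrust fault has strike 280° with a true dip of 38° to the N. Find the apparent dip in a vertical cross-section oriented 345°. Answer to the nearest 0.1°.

The strike is 280° and the section trends 345°; the acute angle between them is β = 65°.
tan(apparent dip) = tan 38° · sin 65° = 0.7081
α = arctan(0.7081) = 35.30°

35.3°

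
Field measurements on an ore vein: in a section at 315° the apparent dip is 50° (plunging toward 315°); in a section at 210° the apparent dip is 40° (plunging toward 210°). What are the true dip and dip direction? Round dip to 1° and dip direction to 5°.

The two traces are lines in the plane: v₁ = (sin 315°·cos 50°, cos 315°·cos 50°, −sin 50°), v₂ = (sin 210°·cos 40°, cos 210°·cos 40°, −sin 40°).
Cross product v₁ × v₂ gives the pole to the plane: n ∝ (-0.800, 0.001, 0.476).
tan δ = √(n_x²+n_y²)/n_z = 0.800/0.476, so δ = 59.3°.
Dip direction = atan2(-0.800, 0.001) = 270° (azimuth of n's horizontal projection).

true dip 59°, dip direction 270°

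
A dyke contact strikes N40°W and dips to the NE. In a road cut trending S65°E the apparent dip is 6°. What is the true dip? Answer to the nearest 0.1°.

β = acute angle between strike N40°W and section S65°E = 25°.
tan(true dip) = tan 6° / sin 25° = 0.2487
δ = arctan(0.2487) = 13.97°

14.0°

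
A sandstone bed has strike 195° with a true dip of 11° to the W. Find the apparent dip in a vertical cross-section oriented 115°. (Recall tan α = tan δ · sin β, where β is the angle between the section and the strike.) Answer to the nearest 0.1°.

Angle between strike (195°) and section (115°): β = 80°.
tan α = tan 11° × sin 80° = 0.1944 × 0.9848 = 0.1914
α = arctan(0.1914) = 10.84°

10.8°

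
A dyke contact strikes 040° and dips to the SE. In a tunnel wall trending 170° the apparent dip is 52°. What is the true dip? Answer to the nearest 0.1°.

The section is 50° from the strike.
tan(true dip) = tan 52° / sin 50° = 1.6708
true dip = arctan 1.6708 = 59.10°

59.1°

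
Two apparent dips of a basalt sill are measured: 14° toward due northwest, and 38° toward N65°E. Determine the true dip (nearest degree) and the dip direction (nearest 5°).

Represent each trace as a vector plunging at its apparent dip toward its trend (east-north-up frame): v₁ = (-0.686, 0.686, -0.242), v₂ = (0.714, 0.333, -0.616).
n = v₁ × v₂ = (0.342, 0.595, 0.718) (taken with n_z > 0).
tan δ = √(n_x²+n_y²)/n_z = 0.686/0.718, so δ = 43.7°.
Dip direction = atan2(0.342, 0.595) = 30° (azimuth of n's horizontal projection).

true dip 44°, dip direction 030°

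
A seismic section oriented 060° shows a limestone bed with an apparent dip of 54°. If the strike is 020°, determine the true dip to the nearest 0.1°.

65.0°

β = acute angle between strike 020° and section 060° = 40°.
tan δ = tan α / sin β = tan 54° / sin 40° = 1.3764 / 0.6428 = 2.1413
true dip = arctan 2.1413 = 64.97°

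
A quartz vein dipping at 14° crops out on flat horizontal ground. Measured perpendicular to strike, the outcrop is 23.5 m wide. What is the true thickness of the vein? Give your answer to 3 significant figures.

True thickness t = w · sin(dip) = 23.5 × sin 14°
t = 23.5 × 0.2419 = 5.685 m

5.69 m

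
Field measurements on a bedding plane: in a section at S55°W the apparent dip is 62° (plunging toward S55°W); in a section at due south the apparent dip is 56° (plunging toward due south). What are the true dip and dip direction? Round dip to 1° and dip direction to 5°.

true dip 63°, dip direction 220°

Represent each trace as a vector plunging at its apparent dip toward its trend (east-north-up frame): v₁ = (-0.385, -0.269, -0.883), v₂ = (0.000, -0.559, -0.829).
Cross product v₁ × v₂ gives the pole to the plane: n ∝ (-0.270, -0.319, 0.215).
tan δ = √(n_x²+n_y²)/n_z = 0.418/0.215, so δ = 62.8°.
The horizontal component of n points toward azimuth atan2(n_x, n_y) = 220°, the dip direction.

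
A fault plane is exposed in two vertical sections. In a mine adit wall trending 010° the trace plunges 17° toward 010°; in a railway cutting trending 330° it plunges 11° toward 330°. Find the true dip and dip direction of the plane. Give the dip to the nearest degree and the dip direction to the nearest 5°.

The two traces are lines in the plane: v₁ = (sin 10°·cos 17°, cos 10°·cos 17°, −sin 17°), v₂ = (sin 330°·cos 11°, cos 330°·cos 11°, −sin 11°).
Cross product v₁ × v₂ gives the pole to the plane: n ∝ (0.069, 0.175, 0.603).
True dip = arccos(n_z / |n|) = arccos(0.9546) = 17.3°.
The horizontal component of n points toward azimuth atan2(n_x, n_y) = 21°, the dip direction.

true dip 17°, dip direction 020°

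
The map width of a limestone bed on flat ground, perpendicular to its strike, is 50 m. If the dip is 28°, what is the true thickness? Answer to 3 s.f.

23.5 m

True thickness t = w · sin(dip) = 50 × sin 28°
t = 50 × 0.4695 = 23.474 m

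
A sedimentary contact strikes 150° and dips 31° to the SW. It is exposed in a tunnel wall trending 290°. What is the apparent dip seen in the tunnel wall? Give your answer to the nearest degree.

Angle between strike (150°) and section (290°): β = 40°.
tan α = tan 31° × sin 40° = 0.6009 × 0.6428 = 0.3862
apparent dip = arctan 0.3862 = 21.12°

21°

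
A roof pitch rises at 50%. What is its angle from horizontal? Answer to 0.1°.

tan θ = 50/100 = 0.5000
θ = arctan(0.5000) = 26.57°

26.6°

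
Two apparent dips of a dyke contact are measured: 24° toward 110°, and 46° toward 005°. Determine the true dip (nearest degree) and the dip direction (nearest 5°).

true dip 52°, dip direction 040°

The two traces are lines in the plane: v₁ = (sin 110°·cos 24°, cos 110°·cos 24°, −sin 24°), v₂ = (sin 5°·cos 46°, cos 5°·cos 46°, −sin 46°).
Cross product v₁ × v₂ gives the pole to the plane: n ∝ (0.506, 0.593, 0.613).
tan δ = √(n_x²+n_y²)/n_z = 0.780/0.613, so δ = 51.8°.
Dip direction = atan2(0.506, 0.593) = 40° (azimuth of n's horizontal projection).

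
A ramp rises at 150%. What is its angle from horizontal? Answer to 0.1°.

tan θ = 150/100 = 1.5000
θ = arctan(1.5000) = 56.31°

56.3°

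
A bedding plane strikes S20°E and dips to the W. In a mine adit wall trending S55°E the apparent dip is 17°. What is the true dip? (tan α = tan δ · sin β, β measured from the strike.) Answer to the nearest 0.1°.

The section is 35° from the strike.
tan(true dip) = tan 17° / sin 35° = 0.5330
true dip = arctan 0.5330 = 28.06°

28.1°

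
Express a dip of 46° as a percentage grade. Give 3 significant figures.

104%

grade % = 100 × tan 46° = 100 × 1.0355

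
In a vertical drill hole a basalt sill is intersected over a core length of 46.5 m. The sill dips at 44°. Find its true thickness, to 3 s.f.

33.4 m

True thickness t = h · cos(dip) = 46.5 × cos 44°
t = 46.5 × 0.7193 = 33.449 m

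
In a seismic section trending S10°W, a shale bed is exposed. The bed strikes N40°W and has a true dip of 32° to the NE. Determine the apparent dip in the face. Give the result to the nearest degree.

26°

The section lies 50° from the strike.
tan α = tan 32° × sin 50° = 0.6249 × 0.7660 = 0.4787
α = arctan(0.4787) = 25.58°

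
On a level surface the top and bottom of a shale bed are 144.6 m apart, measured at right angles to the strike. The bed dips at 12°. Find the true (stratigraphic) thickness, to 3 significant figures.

30.1 m

True thickness t = w · sin(dip) = 144.6 × sin 12°
t = 144.6 × 0.2079 = 30.064 m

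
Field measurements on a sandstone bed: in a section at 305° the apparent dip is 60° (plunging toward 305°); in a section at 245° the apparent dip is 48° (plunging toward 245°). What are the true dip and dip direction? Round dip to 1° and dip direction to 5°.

true dip 60°, dip direction 295°

Each apparent-dip line lies in the plane. As unit vectors (x east, y north, z up), v₁ plunges 60°→305° and v₂ plunges 48°→245°.
n = v₁ × v₂ = (-0.458, 0.221, 0.290) (taken with n_z > 0).
Dip δ = arctan(|n_h|/n_z) = arctan(0.508/0.290) = 60.3°.
Dip direction = atan2(-0.458, 0.221) = 296° (azimuth of n's horizontal projection).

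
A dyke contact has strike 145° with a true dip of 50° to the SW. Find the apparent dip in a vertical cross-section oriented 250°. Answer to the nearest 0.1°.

49.0°

The section lies 75° from the strike.
tan α = tan 50° × sin 75° = 1.1918 × 0.9659 = 1.1511
α = arctan(1.1511) = 49.02°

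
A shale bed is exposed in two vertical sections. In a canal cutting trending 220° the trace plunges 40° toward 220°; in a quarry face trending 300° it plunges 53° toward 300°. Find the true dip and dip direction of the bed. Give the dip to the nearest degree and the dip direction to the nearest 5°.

true dip 56°, dip direction 275°

The two traces are lines in the plane: v₁ = (sin 220°·cos 40°, cos 220°·cos 40°, −sin 40°), v₂ = (sin 300°·cos 53°, cos 300°·cos 53°, −sin 53°).
Cross product v₁ × v₂ gives the pole to the plane: n ∝ (-0.662, 0.058, 0.454).
True dip = arccos(n_z / |n|) = arccos(0.5641) = 55.7°.
Dip direction = azimuth of (n_x, n_y) = atan2(-0.662, 0.058) = 275°.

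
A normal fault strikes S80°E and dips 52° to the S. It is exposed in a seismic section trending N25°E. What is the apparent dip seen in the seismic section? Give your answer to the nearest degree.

Angle between strike (S80°E) and section (N25°E): β = 75°.
tan α = tan 52° × sin 75° = 1.2799 × 0.9659 = 1.2363
apparent dip = arctan 1.2363 = 51.03°

51°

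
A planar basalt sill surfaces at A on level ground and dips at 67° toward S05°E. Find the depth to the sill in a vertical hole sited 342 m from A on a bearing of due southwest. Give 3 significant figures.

518 m

The hole lies 50° from the dip direction, so the down-dip offset is 342 × cos 50° = 219.83 m.
Depth = down-dip offset × tan(dip) = 219.83 × tan 67° = 219.83 × 2.3559
Depth = 517.89 m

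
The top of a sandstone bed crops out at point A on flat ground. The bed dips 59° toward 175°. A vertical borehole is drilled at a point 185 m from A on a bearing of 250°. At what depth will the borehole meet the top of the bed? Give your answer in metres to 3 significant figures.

The hole lies 75° from the dip direction, so the down-dip offset is 185 × cos 75° = 47.88 m.
Depth = down-dip offset × tan(dip) = 47.88 × tan 59° = 47.88 × 1.6643
Depth = 79.69 m

79.7 m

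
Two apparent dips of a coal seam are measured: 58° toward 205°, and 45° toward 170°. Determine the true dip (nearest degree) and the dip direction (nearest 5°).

true dip 59°, dip direction 225°

Each apparent-dip line lies in the plane. As unit vectors (x east, y north, z up), v₁ plunges 58°→205° and v₂ plunges 45°→170°.
Cross product v₁ × v₂ gives the pole to the plane: n ∝ (-0.251, -0.262, 0.215).
True dip = arccos(n_z / |n|) = arccos(0.5093) = 59.4°.
Dip direction = atan2(-0.251, -0.262) = 224° (azimuth of n's horizontal projection).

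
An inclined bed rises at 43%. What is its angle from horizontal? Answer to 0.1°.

tan θ = 43/100 = 0.4300
θ = arctan(0.4300) = 23.27°

23.3°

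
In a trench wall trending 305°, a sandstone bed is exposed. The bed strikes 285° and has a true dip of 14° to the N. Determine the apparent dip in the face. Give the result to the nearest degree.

5°

The strike is 285° and the section trends 305°; the acute angle between them is β = 20°.
tan(apparent dip) = tan 14° · sin 20° = 0.0853
α = arctan(0.0853) = 4.87°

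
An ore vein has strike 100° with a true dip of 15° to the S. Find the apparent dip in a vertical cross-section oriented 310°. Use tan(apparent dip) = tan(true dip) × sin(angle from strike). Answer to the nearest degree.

Angle between strike (100°) and section (310°): β = 30°.
tan α = tan 15° × sin 30° = 0.2679 × 0.5000 = 0.1340
α = arctan(0.1340) = 7.63°

8°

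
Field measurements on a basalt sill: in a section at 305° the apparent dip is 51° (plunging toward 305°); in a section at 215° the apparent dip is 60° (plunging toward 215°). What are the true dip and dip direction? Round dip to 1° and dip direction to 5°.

Each apparent-dip line lies in the plane. As unit vectors (x east, y north, z up), v₁ plunges 51°→305° and v₂ plunges 60°→215°.
n = v₁ × v₂ = (-0.631, -0.224, 0.315) (taken with n_z > 0).
tan δ = √(n_x²+n_y²)/n_z = 0.669/0.315, so δ = 64.8°.
Dip direction = atan2(-0.631, -0.224) = 250° (azimuth of n's horizontal projection).

true dip 65°, dip direction 250°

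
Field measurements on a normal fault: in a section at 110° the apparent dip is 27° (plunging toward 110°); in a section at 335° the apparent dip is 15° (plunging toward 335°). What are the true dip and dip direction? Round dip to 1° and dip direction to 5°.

Represent each trace as a vector plunging at its apparent dip toward its trend (east-north-up frame): v₁ = (0.837, -0.305, -0.454), v₂ = (-0.408, 0.875, -0.259).
Cross product v₁ × v₂ gives the pole to the plane: n ∝ (0.476, 0.402, 0.609).
tan δ = √(n_x²+n_y²)/n_z = 0.623/0.609, so δ = 45.7°.
Dip direction = atan2(0.476, 0.402) = 50° (azimuth of n's horizontal projection).

true dip 46°, dip direction 050°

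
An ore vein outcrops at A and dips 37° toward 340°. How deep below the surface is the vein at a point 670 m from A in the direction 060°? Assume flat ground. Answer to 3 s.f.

87.7 m

The hole lies 80° from the dip direction, so the down-dip offset is 670 × cos 80° = 116.34 m.
Depth = down-dip offset × tan(dip) = 116.34 × tan 37° = 116.34 × 0.7536
Depth = 87.67 m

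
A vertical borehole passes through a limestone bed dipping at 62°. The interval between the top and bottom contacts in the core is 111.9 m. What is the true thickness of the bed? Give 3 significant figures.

True thickness t = h · cos(dip) = 111.9 × cos 62°
t = 111.9 × 0.4695 = 52.534 m

52.5 m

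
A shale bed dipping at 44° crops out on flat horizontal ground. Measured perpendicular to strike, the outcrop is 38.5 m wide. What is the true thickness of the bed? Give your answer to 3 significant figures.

True thickness t = w · sin(dip) = 38.5 × sin 44°
t = 38.5 × 0.6947 = 26.744 m

26.7 m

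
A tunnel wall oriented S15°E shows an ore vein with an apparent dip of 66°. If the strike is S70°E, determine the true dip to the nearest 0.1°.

The section is 55° from the strike.
tan(true dip) = tan 66° / sin 55° = 2.7419
δ = arctan(2.7419) = 69.96°

70.0°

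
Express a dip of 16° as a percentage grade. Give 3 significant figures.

grade % = 100 × tan 16° = 100 × 0.2867

28.7%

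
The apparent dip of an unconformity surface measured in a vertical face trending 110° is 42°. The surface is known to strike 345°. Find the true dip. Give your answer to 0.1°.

β = acute angle between strike 345° and section 110° = 55°.
tan(true dip) = tan 42° / sin 55° = 1.0992
δ = arctan(1.0992) = 47.71°

47.7°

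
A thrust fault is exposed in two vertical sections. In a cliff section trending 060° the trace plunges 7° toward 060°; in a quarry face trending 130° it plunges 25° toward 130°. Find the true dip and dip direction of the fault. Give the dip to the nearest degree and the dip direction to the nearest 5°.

true dip 25°, dip direction 135°

Represent each trace as a vector plunging at its apparent dip toward its trend (east-north-up frame): v₁ = (0.860, 0.496, -0.122), v₂ = (0.694, -0.583, -0.423).
The plane normal is n = v₁ × v₂ ∝ (0.281, -0.279, 0.845).
True dip = arccos(n_z / |n|) = arccos(0.9057) = 25.1°.
The horizontal component of n points toward azimuth atan2(n_x, n_y) = 135°, the dip direction.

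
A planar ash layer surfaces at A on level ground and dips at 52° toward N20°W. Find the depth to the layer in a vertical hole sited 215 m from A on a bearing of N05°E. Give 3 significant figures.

249 m

The hole lies 25° from the dip direction, so the down-dip offset is 215 × cos 25° = 194.86 m.
Depth = down-dip offset × tan(dip) = 194.86 × tan 52° = 194.86 × 1.2799
Depth = 249.40 m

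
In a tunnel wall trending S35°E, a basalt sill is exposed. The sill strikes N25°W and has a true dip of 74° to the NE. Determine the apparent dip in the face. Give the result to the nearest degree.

Angle between strike (N25°W) and section (S35°E): β = 10°.
tan(apparent dip) = tan 74° · sin 10° = 0.6056
α = arctan(0.6056) = 31.20°

31°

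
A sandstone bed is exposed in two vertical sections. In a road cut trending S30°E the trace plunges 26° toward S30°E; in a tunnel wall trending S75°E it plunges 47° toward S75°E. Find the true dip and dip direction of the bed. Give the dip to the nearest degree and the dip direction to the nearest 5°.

Represent each trace as a vector plunging at its apparent dip toward its trend (east-north-up frame): v₁ = (0.449, -0.778, -0.438), v₂ = (0.659, -0.177, -0.731).
The plane normal is n = v₁ × v₂ ∝ (0.492, 0.040, 0.433).
tan δ = √(n_x²+n_y²)/n_z = 0.494/0.433, so δ = 48.7°.
The horizontal component of n points toward azimuth atan2(n_x, n_y) = 85°, the dip direction.

true dip 49°, dip direction 085°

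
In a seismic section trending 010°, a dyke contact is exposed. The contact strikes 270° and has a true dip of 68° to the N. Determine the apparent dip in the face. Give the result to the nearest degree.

Angle between strike (270°) and section (010°): β = 80°.
tan(apparent dip) = tan 68° · sin 80° = 2.4375
apparent dip = arctan 2.4375 = 67.69°

68°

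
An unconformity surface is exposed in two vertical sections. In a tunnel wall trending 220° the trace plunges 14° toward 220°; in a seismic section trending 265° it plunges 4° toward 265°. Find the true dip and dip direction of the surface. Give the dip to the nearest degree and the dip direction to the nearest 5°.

Represent each trace as a vector plunging at its apparent dip toward its trend (east-north-up frame): v₁ = (-0.624, -0.743, -0.242), v₂ = (-0.994, -0.087, -0.070).
Cross product v₁ × v₂ gives the pole to the plane: n ∝ (-0.031, -0.197, 0.684).
tan δ = √(n_x²+n_y²)/n_z = 0.199/0.684, so δ = 16.2°.
Dip direction = atan2(-0.031, -0.197) = 189° (azimuth of n's horizontal projection).

true dip 16°, dip direction 190°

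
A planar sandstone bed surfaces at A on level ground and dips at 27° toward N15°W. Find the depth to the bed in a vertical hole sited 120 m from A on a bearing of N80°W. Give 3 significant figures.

The hole lies 65° from the dip direction, so the down-dip offset is 120 × cos 65° = 50.71 m.
Depth = down-dip offset × tan(dip) = 50.71 × tan 27° = 50.71 × 0.5095
Depth = 25.84 m

25.8 m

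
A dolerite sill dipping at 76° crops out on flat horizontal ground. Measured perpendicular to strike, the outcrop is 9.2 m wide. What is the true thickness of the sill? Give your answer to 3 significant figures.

True thickness t = w · sin(dip) = 9.2 × sin 76°
t = 9.2 × 0.9703 = 8.927 m

8.93 m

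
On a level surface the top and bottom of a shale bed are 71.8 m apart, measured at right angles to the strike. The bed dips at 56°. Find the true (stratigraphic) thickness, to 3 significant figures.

59.5 m

True thickness t = w · sin(dip) = 71.8 × sin 56°
t = 71.8 × 0.8290 = 59.525 m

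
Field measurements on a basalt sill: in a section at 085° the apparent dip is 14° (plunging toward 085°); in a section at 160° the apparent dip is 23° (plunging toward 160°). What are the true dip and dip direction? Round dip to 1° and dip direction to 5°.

true dip 24°, dip direction 140°

Represent each trace as a vector plunging at its apparent dip toward its trend (east-north-up frame): v₁ = (0.967, 0.085, -0.242), v₂ = (0.315, -0.865, -0.391).
Cross product v₁ × v₂ gives the pole to the plane: n ∝ (0.242, -0.302, 0.863).
True dip = arccos(n_z / |n|) = arccos(0.9125) = 24.1°.
Dip direction = azimuth of (n_x, n_y) = atan2(0.242, -0.302) = 141°.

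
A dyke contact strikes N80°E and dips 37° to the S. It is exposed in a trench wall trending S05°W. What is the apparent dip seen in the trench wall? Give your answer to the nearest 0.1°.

The section lies 75° from the strike.
tan α = tan 37° × sin 75° = 0.7536 × 0.9659 = 0.7279
α = arctan(0.7279) = 36.05°

36.1°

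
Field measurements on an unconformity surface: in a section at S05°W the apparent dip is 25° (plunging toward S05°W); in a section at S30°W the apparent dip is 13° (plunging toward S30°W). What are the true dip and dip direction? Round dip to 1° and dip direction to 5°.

true dip 33°, dip direction 140°

Each apparent-dip line lies in the plane. As unit vectors (x east, y north, z up), v₁ plunges 25°→S05°W and v₂ plunges 13°→S30°W.
n = v₁ × v₂ = (0.154, -0.188, 0.373) (taken with n_z > 0).
tan δ = √(n_x²+n_y²)/n_z = 0.243/0.373, so δ = 33.0°.
Dip direction = azimuth of (n_x, n_y) = atan2(0.154, -0.188) = 141°.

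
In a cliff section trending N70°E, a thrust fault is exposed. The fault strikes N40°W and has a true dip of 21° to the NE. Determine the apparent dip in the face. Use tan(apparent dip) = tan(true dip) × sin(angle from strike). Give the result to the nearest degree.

The strike is N40°W and the section trends N70°E; the acute angle between them is β = 70°.
tan α = tan 21° × sin 70° = 0.3839 × 0.9397 = 0.3607
apparent dip = arctan 0.3607 = 19.84°

20°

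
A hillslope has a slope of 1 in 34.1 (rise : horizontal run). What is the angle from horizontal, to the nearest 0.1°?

1.7°

tan θ = 1/34.1 = 0.0293
θ = arctan(0.0293) = 1.68°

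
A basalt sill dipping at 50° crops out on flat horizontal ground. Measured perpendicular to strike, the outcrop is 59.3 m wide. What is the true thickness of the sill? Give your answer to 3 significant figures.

45.4 m

True thickness t = w · sin(dip) = 59.3 × sin 50°
t = 59.3 × 0.7660 = 45.426 m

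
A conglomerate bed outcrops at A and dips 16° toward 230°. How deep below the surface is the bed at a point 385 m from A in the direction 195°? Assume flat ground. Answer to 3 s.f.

90.4 m

The hole lies 35° from the dip direction, so the down-dip offset is 385 × cos 35° = 315.37 m.
Depth = down-dip offset × tan(dip) = 315.37 × tan 16° = 315.37 × 0.2867
Depth = 90.43 m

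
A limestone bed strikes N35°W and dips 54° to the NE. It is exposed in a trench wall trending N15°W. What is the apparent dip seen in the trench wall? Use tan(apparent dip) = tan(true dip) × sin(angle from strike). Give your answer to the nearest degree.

The section lies 20° from the strike.
tan α = tan 54° × sin 20° = 1.3764 × 0.3420 = 0.4708
apparent dip = arctan 0.4708 = 25.21°

25°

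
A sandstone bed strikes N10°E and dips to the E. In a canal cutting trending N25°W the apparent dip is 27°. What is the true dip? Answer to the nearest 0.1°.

41.6°

The section is 35° from the strike.
tan δ = tan α / sin β = tan 27° / sin 35° = 0.5095 / 0.5736 = 0.8883
δ = arctan(0.8883) = 41.62°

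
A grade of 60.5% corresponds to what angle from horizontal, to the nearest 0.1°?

31.2°

tan θ = 60.5/100 = 0.6050
θ = arctan(0.6050) = 31.17°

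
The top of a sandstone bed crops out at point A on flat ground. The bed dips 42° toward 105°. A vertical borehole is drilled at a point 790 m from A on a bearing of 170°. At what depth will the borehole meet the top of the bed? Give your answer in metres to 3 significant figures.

301 m

The hole lies 65° from the dip direction, so the down-dip offset is 790 × cos 65° = 333.87 m.
Depth = down-dip offset × tan(dip) = 333.87 × tan 42° = 333.87 × 0.9004
Depth = 300.62 m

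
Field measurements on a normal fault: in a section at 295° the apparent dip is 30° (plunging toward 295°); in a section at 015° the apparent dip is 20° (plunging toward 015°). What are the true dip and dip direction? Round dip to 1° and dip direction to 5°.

true dip 32°, dip direction 320°

Represent each trace as a vector plunging at its apparent dip toward its trend (east-north-up frame): v₁ = (-0.785, 0.366, -0.500), v₂ = (0.243, 0.908, -0.342).
n = v₁ × v₂ = (-0.329, 0.390, 0.801) (taken with n_z > 0).
tan δ = √(n_x²+n_y²)/n_z = 0.510/0.801, so δ = 32.5°.
The horizontal component of n points toward azimuth atan2(n_x, n_y) = 320°, the dip direction.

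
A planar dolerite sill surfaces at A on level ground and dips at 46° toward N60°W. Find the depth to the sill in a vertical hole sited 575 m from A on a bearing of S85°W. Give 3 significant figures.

488 m

The hole lies 35° from the dip direction, so the down-dip offset is 575 × cos 35° = 471.01 m.
Depth = down-dip offset × tan(dip) = 471.01 × tan 46° = 471.01 × 1.0355
Depth = 487.75 m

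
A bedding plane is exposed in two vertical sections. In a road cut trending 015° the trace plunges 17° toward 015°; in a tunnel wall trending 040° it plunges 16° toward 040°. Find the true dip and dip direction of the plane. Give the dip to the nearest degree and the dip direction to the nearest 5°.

true dip 17°, dip direction 020°

Represent each trace as a vector plunging at its apparent dip toward its trend (east-north-up frame): v₁ = (0.248, 0.924, -0.292), v₂ = (0.618, 0.736, -0.276).
n = v₁ × v₂ = (0.039, 0.112, 0.388) (taken with n_z > 0).
tan δ = √(n_x²+n_y²)/n_z = 0.119/0.388, so δ = 17.0°.
The horizontal component of n points toward azimuth atan2(n_x, n_y) = 19°, the dip direction.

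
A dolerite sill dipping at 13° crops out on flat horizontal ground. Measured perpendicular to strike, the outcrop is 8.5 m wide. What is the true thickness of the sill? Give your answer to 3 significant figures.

True thickness t = w · sin(dip) = 8.5 × sin 13°
t = 8.5 × 0.2250 = 1.912 m

1.91 m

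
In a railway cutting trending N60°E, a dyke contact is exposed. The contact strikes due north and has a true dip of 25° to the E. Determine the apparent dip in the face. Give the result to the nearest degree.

The strike is due north and the section trends N60°E; the acute angle between them is β = 60°.
tan(apparent dip) = tan 25° · sin 60° = 0.4038
apparent dip = arctan 0.4038 = 21.99°

22°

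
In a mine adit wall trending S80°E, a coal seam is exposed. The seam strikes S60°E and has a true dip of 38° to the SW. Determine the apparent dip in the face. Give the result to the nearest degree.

15°

The section lies 20° from the strike.
tan α = tan 38° × sin 20° = 0.7813 × 0.3420 = 0.2672
α = arctan(0.2672) = 14.96°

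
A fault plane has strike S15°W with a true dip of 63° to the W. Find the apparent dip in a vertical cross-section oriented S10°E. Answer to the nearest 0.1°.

39.7°

The strike is S15°W and the section trends S10°E; the acute angle between them is β = 25°.
tan(apparent dip) = tan 63° · sin 25° = 0.8294
α = arctan(0.8294) = 39.67°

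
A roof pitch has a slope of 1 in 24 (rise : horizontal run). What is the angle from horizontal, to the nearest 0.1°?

tan θ = 1/24 = 0.0417
θ = arctan(0.0417) = 2.39°

2.4°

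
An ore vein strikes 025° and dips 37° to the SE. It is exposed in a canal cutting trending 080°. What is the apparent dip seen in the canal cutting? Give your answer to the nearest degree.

The section lies 55° from the strike.
tan(apparent dip) = tan 37° · sin 55° = 0.6173
α = arctan(0.6173) = 31.69°

32°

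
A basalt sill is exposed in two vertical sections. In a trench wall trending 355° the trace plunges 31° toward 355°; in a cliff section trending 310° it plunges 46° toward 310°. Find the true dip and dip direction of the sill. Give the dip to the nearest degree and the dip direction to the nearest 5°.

Represent each trace as a vector plunging at its apparent dip toward its trend (east-north-up frame): v₁ = (-0.075, 0.854, -0.515), v₂ = (-0.532, 0.447, -0.719).
Cross product v₁ × v₂ gives the pole to the plane: n ∝ (-0.384, 0.220, 0.421).
True dip = arccos(n_z / |n|) = arccos(0.6889) = 46.5°.
The horizontal component of n points toward azimuth atan2(n_x, n_y) = 300°, the dip direction.

true dip 46°, dip direction 300°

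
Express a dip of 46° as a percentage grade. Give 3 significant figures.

104%

grade % = 100 × tan 46° = 100 × 1.0355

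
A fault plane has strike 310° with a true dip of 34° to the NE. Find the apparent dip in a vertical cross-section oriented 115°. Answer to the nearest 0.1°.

The strike is 310° and the section trends 115°; the acute angle between them is β = 15°.
tan(apparent dip) = tan 34° · sin 15° = 0.1746
α = arctan(0.1746) = 9.90°

9.9°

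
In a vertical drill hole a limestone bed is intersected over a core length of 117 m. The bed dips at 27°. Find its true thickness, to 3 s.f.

True thickness t = h · cos(dip) = 117 × cos 27°
t = 117 × 0.8910 = 104.248 m

104 m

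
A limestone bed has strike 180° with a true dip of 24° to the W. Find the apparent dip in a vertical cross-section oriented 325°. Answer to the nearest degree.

The section lies 35° from the strike.
tan α = tan 24° × sin 35° = 0.4452 × 0.5736 = 0.2554
apparent dip = arctan 0.2554 = 14.33°

14°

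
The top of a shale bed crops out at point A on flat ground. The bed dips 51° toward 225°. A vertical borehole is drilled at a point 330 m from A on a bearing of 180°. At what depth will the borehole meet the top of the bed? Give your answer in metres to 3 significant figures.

288 m

The hole lies 45° from the dip direction, so the down-dip offset is 330 × cos 45° = 233.35 m.
Depth = down-dip offset × tan(dip) = 233.35 × tan 51° = 233.35 × 1.2349
Depth = 288.16 m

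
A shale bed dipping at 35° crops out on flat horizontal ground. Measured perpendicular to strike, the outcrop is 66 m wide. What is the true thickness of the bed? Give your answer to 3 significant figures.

37.9 m

True thickness t = w · sin(dip) = 66 × sin 35°
t = 66 × 0.5736 = 37.856 m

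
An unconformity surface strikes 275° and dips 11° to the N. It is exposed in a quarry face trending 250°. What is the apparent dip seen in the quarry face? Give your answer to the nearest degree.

Angle between strike (275°) and section (250°): β = 25°.
tan α = tan 11° × sin 25° = 0.1944 × 0.4226 = 0.0821
apparent dip = arctan 0.0821 = 4.70°

5°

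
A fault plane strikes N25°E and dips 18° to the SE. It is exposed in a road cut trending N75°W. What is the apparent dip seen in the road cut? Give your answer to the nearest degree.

The strike is N25°E and the section trends N75°W; the acute angle between them is β = 80°.
tan(apparent dip) = tan 18° · sin 80° = 0.3200
α = arctan(0.3200) = 17.74°

18°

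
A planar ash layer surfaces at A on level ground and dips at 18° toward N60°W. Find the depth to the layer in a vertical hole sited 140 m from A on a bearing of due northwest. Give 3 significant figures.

The hole lies 15° from the dip direction, so the down-dip offset is 140 × cos 15° = 135.23 m.
Depth = down-dip offset × tan(dip) = 135.23 × tan 18° = 135.23 × 0.3249
Depth = 43.94 m

43.9 m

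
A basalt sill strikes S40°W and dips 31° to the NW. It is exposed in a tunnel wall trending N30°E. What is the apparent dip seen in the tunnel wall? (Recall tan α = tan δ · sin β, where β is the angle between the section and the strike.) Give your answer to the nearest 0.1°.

6.0°

Angle between strike (S40°W) and section (N30°E): β = 10°.
tan(apparent dip) = tan 31° · sin 10° = 0.1043
α = arctan(0.1043) = 5.96°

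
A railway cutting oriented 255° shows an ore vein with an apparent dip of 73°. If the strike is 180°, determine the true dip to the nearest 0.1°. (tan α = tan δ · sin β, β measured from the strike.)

73.5°

The section is 75° from the strike.
tan δ = tan α / sin β = tan 73° / sin 75° = 3.2709 / 0.9659 = 3.3862
true dip = arctan 3.3862 = 73.55°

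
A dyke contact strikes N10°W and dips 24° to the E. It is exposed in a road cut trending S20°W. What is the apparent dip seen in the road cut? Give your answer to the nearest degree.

13°

The strike is N10°W and the section trends S20°W; the acute angle between them is β = 30°.
tan α = tan 24° × sin 30° = 0.4452 × 0.5000 = 0.2226
α = arctan(0.2226) = 12.55°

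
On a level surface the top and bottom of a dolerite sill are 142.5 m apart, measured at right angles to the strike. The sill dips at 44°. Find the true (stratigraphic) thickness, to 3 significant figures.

99.0 m

True thickness t = w · sin(dip) = 142.5 × sin 44°
t = 142.5 × 0.6947 = 98.989 m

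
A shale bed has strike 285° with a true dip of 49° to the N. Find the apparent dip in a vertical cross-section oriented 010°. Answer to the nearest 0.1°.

Angle between strike (285°) and section (010°): β = 85°.
tan α = tan 49° × sin 85° = 1.1504 × 0.9962 = 1.1460
apparent dip = arctan 1.1460 = 48.89°

48.9°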